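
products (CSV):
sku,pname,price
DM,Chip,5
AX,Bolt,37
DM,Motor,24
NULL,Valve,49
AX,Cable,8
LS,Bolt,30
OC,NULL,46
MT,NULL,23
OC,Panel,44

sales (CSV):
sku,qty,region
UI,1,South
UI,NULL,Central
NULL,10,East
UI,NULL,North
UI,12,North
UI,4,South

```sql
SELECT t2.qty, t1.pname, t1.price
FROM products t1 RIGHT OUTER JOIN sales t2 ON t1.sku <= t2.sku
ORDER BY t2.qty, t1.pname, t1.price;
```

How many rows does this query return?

RIGHT JOIN keeps every row from `sales`; unmatched rows get NULL for `products`'s columns.
Matching on t1.sku <= t2.sku. A NULL in a compared column never satisfies the condition.
- t1 (sku=DM) pairs with 5 row(s) of t2.
- t1 (sku=AX) pairs with 5 row(s) of t2.
- t1 (sku=DM) pairs with 5 row(s) of t2.
- t1 (sku=NULL) has no partner in t2.
- t1 (sku=AX) pairs with 5 row(s) of t2.
- t1 (sku=LS) pairs with 5 row(s) of t2.
- t1 (sku=OC) pairs with 5 row(s) of t2.
- t1 (sku=MT) pairs with 5 row(s) of t2.
- t1 (sku=OC) pairs with 5 row(s) of t2.
- plus 1 unmatched t2 row(s), each kept with NULL t1 columns.
Total: 40 matched + 1 padded = 41 rows.

41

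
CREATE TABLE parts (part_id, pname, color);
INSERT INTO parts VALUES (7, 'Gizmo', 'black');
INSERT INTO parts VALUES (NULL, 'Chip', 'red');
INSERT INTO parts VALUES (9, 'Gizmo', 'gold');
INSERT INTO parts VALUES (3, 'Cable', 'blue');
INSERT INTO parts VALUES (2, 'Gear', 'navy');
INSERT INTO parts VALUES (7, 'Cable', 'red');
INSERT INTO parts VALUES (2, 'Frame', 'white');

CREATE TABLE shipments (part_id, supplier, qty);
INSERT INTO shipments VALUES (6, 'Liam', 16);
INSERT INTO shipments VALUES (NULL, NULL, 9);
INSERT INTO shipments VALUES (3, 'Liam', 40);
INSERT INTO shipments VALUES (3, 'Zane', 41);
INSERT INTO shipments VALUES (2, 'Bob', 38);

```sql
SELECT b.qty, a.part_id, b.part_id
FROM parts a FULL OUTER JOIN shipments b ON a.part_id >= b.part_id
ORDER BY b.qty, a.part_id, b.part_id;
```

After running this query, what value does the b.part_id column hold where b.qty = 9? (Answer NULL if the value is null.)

FULL OUTER JOIN keeps every row from both sides; unmatched rows get NULL for the other side's columns.
Matching on a.part_id >= b.part_id. A NULL in a compared column never satisfies the condition.
Matched pairs: 17; unmatched a rows kept: 1; unmatched b rows kept: 1.

NULL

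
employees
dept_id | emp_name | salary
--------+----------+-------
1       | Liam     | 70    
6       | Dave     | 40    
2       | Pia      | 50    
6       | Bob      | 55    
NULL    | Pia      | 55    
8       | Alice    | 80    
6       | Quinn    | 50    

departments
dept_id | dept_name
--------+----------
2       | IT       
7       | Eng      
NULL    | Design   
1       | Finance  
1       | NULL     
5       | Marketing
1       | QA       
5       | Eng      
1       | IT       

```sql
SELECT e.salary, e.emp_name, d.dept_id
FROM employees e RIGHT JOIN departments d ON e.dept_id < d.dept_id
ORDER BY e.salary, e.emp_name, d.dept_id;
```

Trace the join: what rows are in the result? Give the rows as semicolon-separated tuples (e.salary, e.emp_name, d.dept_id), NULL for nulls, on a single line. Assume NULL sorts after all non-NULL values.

RIGHT JOIN keeps every row from `departments`; unmatched rows get NULL for `employees`'s columns.
Matching on e.dept_id < d.dept_id. A NULL in a compared column never satisfies the condition.
Matched pairs: 10; unmatched d rows kept: 5.

(40, Dave, 7); (50, Pia, 5); (50, Pia, 5); (50, Pia, 7); (50, Quinn, 7); (55, Bob, 7); (70, Liam, 2); (70, Liam, 5); (70, Liam, 5); (70, Liam, 7); (NULL, NULL, 1); (NULL, NULL, 1); (NULL, NULL, 1); (NULL, NULL, 1); (NULL, NULL, NULL)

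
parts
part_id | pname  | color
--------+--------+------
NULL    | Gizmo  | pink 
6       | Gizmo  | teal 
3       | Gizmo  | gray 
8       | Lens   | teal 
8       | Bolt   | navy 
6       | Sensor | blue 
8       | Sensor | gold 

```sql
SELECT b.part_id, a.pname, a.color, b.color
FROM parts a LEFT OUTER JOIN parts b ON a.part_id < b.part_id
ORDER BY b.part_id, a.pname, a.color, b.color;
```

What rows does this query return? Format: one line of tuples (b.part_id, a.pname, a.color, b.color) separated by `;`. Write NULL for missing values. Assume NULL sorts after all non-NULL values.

LEFT JOIN keeps every row from `parts a`; unmatched rows get NULL for `parts b`'s columns.
Matching on a.part_id < b.part_id. A NULL in a compared column never satisfies the condition.
Matched pairs: 11; unmatched a rows kept: 4.

(6, Gizmo, gray, blue); (6, Gizmo, gray, teal); (8, Gizmo, gray, gold); (8, Gizmo, gray, navy); (8, Gizmo, gray, teal); (8, Gizmo, teal, gold); (8, Gizmo, teal, navy); (8, Gizmo, teal, teal); (8, Sensor, blue, gold); (8, Sensor, blue, navy); (8, Sensor, blue, teal); (NULL, Bolt, navy, NULL); (NULL, Gizmo, pink, NULL); (NULL, Lens, teal, NULL); (NULL, Sensor, gold, NULL)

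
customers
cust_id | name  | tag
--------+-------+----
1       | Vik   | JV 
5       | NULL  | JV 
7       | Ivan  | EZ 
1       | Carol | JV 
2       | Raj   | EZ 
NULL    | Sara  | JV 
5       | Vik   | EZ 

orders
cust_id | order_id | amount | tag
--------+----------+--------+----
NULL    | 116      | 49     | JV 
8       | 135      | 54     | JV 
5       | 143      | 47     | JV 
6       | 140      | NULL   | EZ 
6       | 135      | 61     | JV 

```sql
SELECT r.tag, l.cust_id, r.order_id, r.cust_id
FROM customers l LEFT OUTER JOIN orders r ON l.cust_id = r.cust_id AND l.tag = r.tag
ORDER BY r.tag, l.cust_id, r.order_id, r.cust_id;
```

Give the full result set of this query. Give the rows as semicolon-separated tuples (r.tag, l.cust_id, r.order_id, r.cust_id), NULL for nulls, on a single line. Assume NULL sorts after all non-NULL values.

LEFT JOIN keeps every row from `customers`; unmatched rows get NULL for `orders`'s columns.
Matching on l.cust_id = r.cust_id AND l.tag = r.tag. A NULL in a compared column never satisfies the condition.
- l row (cust_id=1, tag=JV): no match → kept, r columns NULL.
- l row (cust_id=5, tag=JV): matches 1 r row(s) → 1 output row(s).
- l row (cust_id=7, tag=EZ): no match → kept, r columns NULL.
- l row (cust_id=1, tag=JV): no match → kept, r columns NULL.
- l row (cust_id=2, tag=EZ): no match → kept, r columns NULL.
- l row (cust_id=NULL, tag=JV): no match → kept, r columns NULL.
- l row (cust_id=5, tag=EZ): no match → kept, r columns NULL.
After projecting and ordering:
r.tag | l.cust_id | r.order_id | r.cust_id
JV | 5 | 143 | 5
NULL | 1 | NULL | NULL
NULL | 1 | NULL | NULL
NULL | 2 | NULL | NULL
NULL | 5 | NULL | NULL
NULL | 7 | NULL | NULL
NULL | NULL | NULL | NULL

(JV, 5, 143, 5); (NULL, 1, NULL, NULL); (NULL, 1, NULL, NULL); (NULL, 2, NULL, NULL); (NULL, 5, NULL, NULL); (NULL, 7, NULL, NULL); (NULL, NULL, NULL, NULL)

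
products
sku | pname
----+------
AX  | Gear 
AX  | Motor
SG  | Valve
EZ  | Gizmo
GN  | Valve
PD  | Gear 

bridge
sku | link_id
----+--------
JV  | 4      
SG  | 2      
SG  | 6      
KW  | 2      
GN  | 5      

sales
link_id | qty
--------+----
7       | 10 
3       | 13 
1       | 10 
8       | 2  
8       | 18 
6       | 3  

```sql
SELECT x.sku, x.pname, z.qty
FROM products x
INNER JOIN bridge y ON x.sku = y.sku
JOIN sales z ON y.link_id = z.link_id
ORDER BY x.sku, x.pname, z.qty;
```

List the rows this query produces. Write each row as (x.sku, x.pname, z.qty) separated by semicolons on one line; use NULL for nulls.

(SG, Valve, 3)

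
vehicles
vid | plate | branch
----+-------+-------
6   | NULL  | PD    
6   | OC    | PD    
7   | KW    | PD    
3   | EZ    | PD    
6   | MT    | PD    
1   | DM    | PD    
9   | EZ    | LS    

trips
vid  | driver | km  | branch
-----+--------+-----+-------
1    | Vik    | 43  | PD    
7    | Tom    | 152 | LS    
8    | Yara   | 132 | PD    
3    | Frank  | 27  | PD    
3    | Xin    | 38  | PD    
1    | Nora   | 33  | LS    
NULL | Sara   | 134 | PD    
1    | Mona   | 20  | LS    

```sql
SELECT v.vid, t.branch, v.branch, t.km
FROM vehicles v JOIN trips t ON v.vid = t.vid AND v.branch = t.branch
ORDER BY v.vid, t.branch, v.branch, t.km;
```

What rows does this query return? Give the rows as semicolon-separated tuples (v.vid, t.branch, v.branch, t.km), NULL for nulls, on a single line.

INNER JOIN keeps only pairs where the ON condition holds.
Matching on v.vid = t.vid AND v.branch = t.branch. A NULL in a compared column never satisfies the condition.
Matched pairs: 3.

(1, PD, PD, 43); (3, PD, PD, 27); (3, PD, PD, 38)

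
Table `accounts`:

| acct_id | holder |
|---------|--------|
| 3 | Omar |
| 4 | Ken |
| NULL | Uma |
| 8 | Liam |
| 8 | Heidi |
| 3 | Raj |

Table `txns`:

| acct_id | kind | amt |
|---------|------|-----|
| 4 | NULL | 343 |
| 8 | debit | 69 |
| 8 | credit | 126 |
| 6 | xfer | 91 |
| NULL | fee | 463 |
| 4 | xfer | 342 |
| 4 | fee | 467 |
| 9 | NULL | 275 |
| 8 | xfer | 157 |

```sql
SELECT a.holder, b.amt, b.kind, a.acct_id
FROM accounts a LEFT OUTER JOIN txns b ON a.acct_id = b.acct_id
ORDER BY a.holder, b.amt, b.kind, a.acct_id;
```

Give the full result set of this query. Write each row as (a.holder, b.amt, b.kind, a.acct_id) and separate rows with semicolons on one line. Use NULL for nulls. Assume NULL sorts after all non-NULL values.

(Heidi, 69, debit, 8); (Heidi, 126, credit, 8); (Heidi, 157, xfer, 8); (Ken, 342, xfer, 4); (Ken, 343, NULL, 4); (Ken, 467, fee, 4); (Liam, 69, debit, 8); (Liam, 126, credit, 8); (Liam, 157, xfer, 8); (Omar, NULL, NULL, 3); (Raj, NULL, NULL, 3); (Uma, NULL, NULL, NULL)

LEFT JOIN keeps every row from `accounts`; unmatched rows get NULL for `txns`'s columns.
Matching on a.acct_id = b.acct_id. A NULL in a compared column never satisfies the condition.
- a row (acct_id=3): no match → kept, b columns NULL.
- a row (acct_id=4): matches 3 b row(s) → 3 output row(s).
- a row (acct_id=NULL): no match → kept, b columns NULL.
- a row (acct_id=8): matches 3 b row(s) → 3 output row(s).
- a row (acct_id=8): matches 3 b row(s) → 3 output row(s).
- a row (acct_id=3): no match → kept, b columns NULL.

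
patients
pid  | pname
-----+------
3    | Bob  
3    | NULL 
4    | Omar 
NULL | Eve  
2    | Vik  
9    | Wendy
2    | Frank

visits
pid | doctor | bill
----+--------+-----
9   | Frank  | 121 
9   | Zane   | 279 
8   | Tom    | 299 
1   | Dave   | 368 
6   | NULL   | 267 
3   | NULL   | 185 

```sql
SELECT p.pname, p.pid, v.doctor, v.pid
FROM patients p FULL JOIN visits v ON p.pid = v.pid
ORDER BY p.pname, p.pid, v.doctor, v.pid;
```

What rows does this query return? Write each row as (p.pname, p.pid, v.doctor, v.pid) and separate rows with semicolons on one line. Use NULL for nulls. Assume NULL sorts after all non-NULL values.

(Bob, 3, NULL, 3); (Eve, NULL, NULL, NULL); (Frank, 2, NULL, NULL); (Omar, 4, NULL, NULL); (Vik, 2, NULL, NULL); (Wendy, 9, Frank, 9); (Wendy, 9, Zane, 9); (NULL, 3, NULL, 3); (NULL, NULL, Dave, 1); (NULL, NULL, Tom, 8); (NULL, NULL, NULL, 6)

FULL OUTER JOIN keeps every row from both sides; unmatched rows get NULL for the other side's columns.
Matching on p.pid = v.pid. A NULL in a compared column never satisfies the condition.
Matched pairs: 4; unmatched p rows kept: 4; unmatched v rows kept: 3.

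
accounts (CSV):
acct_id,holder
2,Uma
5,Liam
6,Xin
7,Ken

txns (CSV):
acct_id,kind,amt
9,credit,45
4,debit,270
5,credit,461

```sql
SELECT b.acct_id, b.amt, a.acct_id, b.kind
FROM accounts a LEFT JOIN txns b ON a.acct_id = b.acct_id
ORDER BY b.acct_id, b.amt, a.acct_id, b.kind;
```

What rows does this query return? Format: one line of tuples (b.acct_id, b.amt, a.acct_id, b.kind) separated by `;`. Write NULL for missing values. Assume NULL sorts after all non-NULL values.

LEFT JOIN keeps every row from `accounts`; unmatched rows get NULL for `txns`'s columns.
Matching on a.acct_id = b.acct_id.
- acct_id=2: no b row matches, row kept with b columns NULL.
- acct_id=5: 1 matching b row(s), so 1 row(s) emitted.
- acct_id=6: no b row matches, row kept with b columns NULL.
- acct_id=7: no b row matches, row kept with b columns NULL.
After projecting and ordering:
b.acct_id | b.amt | a.acct_id | b.kind
5 | 461 | 5 | credit
NULL | NULL | 2 | NULL
NULL | NULL | 6 | NULL
NULL | NULL | 7 | NULL

(5, 461, 5, credit); (NULL, NULL, 2, NULL); (NULL, NULL, 6, NULL); (NULL, NULL, 7, NULL)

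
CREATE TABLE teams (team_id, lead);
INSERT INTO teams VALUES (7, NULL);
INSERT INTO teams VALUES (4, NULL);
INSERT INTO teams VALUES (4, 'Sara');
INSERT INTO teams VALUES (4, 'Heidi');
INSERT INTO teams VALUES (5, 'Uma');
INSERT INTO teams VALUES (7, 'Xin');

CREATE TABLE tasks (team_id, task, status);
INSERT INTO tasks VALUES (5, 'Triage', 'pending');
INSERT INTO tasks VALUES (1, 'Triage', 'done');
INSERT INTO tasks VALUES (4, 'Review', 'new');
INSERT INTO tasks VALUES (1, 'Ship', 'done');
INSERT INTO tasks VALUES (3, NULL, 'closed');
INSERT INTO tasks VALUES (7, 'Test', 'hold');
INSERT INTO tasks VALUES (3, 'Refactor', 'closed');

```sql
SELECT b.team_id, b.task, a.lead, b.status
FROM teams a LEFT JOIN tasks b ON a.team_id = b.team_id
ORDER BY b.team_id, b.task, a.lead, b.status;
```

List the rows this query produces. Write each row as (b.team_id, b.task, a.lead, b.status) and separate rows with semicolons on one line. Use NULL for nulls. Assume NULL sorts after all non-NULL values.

(4, Review, Heidi, new); (4, Review, Sara, new); (4, Review, NULL, new); (5, Triage, Uma, pending); (7, Test, Xin, hold); (7, Test, NULL, hold)

LEFT JOIN keeps every row from `teams`; unmatched rows get NULL for `tasks`'s columns.
Matching on a.team_id = b.team_id.
Matched pairs: 6; unmatched a rows kept: 0.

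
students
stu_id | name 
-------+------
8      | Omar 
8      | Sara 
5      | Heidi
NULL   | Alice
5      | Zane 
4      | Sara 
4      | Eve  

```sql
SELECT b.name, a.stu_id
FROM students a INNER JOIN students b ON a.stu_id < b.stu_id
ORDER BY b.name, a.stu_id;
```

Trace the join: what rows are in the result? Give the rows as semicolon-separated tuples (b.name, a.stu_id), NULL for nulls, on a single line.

(Heidi, 4); (Heidi, 4); (Omar, 4); (Omar, 4); (Omar, 5); (Omar, 5); (Sara, 4); (Sara, 4); (Sara, 5); (Sara, 5); (Zane, 4); (Zane, 4)

INNER JOIN keeps only pairs where the ON condition holds.
Matching on a.stu_id < b.stu_id. A NULL in a compared column never satisfies the condition.
- a (stu_id=8) has no partner → excluded.
- a (stu_id=8) has no partner → excluded.
- a (stu_id=5) pairs with 2 row(s) of b.
- a (stu_id=NULL) has no partner → excluded.
- a (stu_id=5) pairs with 2 row(s) of b.
- a (stu_id=4) pairs with 4 row(s) of b.
- a (stu_id=4) pairs with 4 row(s) of b.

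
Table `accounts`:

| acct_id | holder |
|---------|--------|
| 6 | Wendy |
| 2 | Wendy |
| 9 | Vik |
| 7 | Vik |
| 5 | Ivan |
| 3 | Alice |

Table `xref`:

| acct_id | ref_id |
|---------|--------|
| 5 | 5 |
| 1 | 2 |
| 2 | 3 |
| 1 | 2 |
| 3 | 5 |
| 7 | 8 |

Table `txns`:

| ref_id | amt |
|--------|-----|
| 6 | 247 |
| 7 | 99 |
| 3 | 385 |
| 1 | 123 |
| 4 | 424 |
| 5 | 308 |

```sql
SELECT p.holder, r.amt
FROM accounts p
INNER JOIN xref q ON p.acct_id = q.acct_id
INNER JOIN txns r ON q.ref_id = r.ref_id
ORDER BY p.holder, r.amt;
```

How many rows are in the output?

3

Joins associate left-to-right: accounts INNER JOIN xref on acct_id gives 4 intermediate row(s).
Then INNER JOIN `txns r` on ref_id: keep only rows whose q.ref_id appears in r.
Result: 3 row(s).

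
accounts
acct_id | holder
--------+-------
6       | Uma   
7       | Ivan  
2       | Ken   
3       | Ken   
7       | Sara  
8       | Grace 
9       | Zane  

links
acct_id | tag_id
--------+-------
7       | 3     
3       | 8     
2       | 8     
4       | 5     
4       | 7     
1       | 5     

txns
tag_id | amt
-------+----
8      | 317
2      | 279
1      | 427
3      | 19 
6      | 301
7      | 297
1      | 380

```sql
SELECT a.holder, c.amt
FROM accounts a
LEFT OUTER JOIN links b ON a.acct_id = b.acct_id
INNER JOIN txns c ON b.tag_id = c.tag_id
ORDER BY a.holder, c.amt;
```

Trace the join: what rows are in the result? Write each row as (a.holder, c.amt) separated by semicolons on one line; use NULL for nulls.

(Ivan, 19); (Ken, 317); (Ken, 317); (Sara, 19)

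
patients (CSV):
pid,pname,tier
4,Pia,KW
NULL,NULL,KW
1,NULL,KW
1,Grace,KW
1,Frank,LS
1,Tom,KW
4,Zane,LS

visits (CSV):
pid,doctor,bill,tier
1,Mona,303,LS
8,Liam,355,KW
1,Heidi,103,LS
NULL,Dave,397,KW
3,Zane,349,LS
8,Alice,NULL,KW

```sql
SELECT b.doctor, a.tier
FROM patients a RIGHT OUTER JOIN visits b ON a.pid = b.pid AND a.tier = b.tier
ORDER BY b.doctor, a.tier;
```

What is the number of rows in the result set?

RIGHT JOIN keeps every row from `visits`; unmatched rows get NULL for `patients`'s columns.
Matching on a.pid = b.pid AND a.tier = b.tier. A NULL in a compared column never satisfies the condition.
Matched pairs: 2; unmatched b rows kept: 4.
Total: 2 matched + 4 padded = 6 rows.

6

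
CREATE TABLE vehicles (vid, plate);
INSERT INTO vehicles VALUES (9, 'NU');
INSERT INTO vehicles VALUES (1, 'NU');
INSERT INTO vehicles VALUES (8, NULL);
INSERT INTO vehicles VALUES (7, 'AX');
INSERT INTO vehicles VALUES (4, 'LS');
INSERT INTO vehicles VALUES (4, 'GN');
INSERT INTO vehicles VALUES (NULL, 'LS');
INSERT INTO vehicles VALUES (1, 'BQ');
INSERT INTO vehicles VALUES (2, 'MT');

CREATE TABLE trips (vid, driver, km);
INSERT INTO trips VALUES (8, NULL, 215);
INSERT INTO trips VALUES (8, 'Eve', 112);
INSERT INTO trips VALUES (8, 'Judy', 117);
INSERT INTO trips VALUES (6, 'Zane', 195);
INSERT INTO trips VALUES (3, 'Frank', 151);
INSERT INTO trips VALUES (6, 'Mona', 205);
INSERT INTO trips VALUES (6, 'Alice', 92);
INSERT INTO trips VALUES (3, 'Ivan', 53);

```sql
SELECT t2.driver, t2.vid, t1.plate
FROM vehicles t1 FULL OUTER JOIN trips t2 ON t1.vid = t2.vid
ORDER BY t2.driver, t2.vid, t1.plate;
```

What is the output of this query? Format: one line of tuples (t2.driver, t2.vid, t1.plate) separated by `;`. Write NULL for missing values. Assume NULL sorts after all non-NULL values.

FULL OUTER JOIN keeps every row from both sides; unmatched rows get NULL for the other side's columns.
Matching on t1.vid = t2.vid. A NULL in a compared column never satisfies the condition.
- t1 (vid=9) has no partner → padded with NULL.
- t1 (vid=1) has no partner → padded with NULL.
- t1 (vid=8) pairs with 3 row(s) of t2.
- t1 (vid=7) has no partner → padded with NULL.
- t1 (vid=4) has no partner → padded with NULL.
- t1 (vid=4) has no partner → padded with NULL.
- t1 (vid=NULL) has no partner → padded with NULL.
- t1 (vid=1) has no partner → padded with NULL.
- t1 (vid=2) has no partner → padded with NULL.
- 5 t2 row(s) had no t1 match → kept, t1 columns NULL.

(Alice, 6, NULL); (Eve, 8, NULL); (Frank, 3, NULL); (Ivan, 3, NULL); (Judy, 8, NULL); (Mona, 6, NULL); (Zane, 6, NULL); (NULL, 8, NULL); (NULL, NULL, AX); (NULL, NULL, BQ); (NULL, NULL, GN); (NULL, NULL, LS); (NULL, NULL, LS); (NULL, NULL, MT); (NULL, NULL, NU); (NULL, NULL, NU)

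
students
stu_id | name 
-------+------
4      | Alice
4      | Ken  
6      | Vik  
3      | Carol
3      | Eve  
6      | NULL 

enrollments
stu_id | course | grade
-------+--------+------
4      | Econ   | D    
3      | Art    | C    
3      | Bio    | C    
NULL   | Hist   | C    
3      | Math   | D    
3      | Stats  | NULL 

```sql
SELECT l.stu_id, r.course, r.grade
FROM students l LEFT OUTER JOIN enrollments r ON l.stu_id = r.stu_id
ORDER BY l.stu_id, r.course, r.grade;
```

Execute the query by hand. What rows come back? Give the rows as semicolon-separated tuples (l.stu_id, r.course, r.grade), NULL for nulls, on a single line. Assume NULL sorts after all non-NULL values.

(3, Art, C); (3, Art, C); (3, Bio, C); (3, Bio, C); (3, Math, D); (3, Math, D); (3, Stats, NULL); (3, Stats, NULL); (4, Econ, D); (4, Econ, D); (6, NULL, NULL); (6, NULL, NULL)

LEFT JOIN keeps every row from `students`; unmatched rows get NULL for `enrollments`'s columns.
Matching on l.stu_id = r.stu_id. A NULL in a compared column never satisfies the condition.
- stu_id=4: 1 matching r row(s), so 1 row(s) emitted.
- stu_id=4: 1 matching r row(s), so 1 row(s) emitted.
- stu_id=6: no r row matches, row kept with r columns NULL.
- stu_id=3: 4 matching r row(s), so 4 row(s) emitted.
- stu_id=3: 4 matching r row(s), so 4 row(s) emitted.
- stu_id=6: no r row matches, row kept with r columns NULL.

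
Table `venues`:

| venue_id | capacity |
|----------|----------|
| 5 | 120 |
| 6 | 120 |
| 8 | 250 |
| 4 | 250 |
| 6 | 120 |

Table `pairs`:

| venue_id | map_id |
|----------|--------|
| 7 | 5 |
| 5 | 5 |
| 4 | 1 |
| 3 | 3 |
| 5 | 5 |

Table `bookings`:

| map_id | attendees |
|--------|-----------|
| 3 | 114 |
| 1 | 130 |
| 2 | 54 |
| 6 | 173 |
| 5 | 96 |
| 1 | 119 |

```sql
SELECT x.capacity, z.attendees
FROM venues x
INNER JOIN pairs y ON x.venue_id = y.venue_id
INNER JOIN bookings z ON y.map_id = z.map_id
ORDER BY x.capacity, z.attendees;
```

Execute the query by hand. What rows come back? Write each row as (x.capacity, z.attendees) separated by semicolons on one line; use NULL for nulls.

(120, 96); (120, 96); (250, 119); (250, 130)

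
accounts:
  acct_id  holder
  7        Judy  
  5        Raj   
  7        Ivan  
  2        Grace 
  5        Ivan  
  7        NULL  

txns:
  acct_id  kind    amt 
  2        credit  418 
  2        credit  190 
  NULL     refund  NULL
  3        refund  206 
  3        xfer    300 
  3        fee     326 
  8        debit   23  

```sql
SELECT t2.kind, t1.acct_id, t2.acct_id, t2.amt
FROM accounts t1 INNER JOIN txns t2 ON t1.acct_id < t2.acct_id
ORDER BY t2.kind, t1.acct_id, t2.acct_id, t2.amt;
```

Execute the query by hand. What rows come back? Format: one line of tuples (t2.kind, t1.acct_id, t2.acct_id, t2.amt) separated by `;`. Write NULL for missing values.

INNER JOIN keeps only pairs where the ON condition holds.
Matching on t1.acct_id < t2.acct_id. A NULL in a compared column never satisfies the condition.
Matched pairs: 9.

(debit, 2, 8, 23); (debit, 5, 8, 23); (debit, 5, 8, 23); (debit, 7, 8, 23); (debit, 7, 8, 23); (debit, 7, 8, 23); (fee, 2, 3, 326); (refund, 2, 3, 206); (xfer, 2, 3, 300)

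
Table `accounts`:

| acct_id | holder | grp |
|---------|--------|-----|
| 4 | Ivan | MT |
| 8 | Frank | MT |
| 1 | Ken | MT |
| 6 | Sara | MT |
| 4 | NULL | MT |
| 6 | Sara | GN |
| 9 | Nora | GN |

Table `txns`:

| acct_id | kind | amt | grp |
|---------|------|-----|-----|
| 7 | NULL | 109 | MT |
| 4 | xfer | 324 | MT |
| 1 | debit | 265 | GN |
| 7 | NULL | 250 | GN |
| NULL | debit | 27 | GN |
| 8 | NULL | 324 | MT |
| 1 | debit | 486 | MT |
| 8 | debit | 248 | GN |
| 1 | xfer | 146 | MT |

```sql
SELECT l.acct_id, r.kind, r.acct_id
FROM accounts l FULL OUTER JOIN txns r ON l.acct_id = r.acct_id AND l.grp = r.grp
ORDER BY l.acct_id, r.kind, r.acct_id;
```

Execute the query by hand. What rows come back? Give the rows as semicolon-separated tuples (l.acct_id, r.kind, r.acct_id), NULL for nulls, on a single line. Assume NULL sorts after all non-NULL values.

(1, debit, 1); (1, xfer, 1); (4, xfer, 4); (4, xfer, 4); (6, NULL, NULL); (6, NULL, NULL); (8, NULL, 8); (9, NULL, NULL); (NULL, debit, 1); (NULL, debit, 8); (NULL, debit, NULL); (NULL, NULL, 7); (NULL, NULL, 7)

FULL OUTER JOIN keeps every row from both sides; unmatched rows get NULL for the other side's columns.
Matching on l.acct_id = r.acct_id AND l.grp = r.grp. A NULL in a compared column never satisfies the condition.
- acct_id=4, grp=MT: 1 matching r row(s), so 1 row(s) emitted.
- acct_id=8, grp=MT: 1 matching r row(s), so 1 row(s) emitted.
- acct_id=1, grp=MT: 2 matching r row(s), so 2 row(s) emitted.
- acct_id=6, grp=MT: no r row matches, row kept with r columns NULL.
- acct_id=4, grp=MT: 1 matching r row(s), so 1 row(s) emitted.
- acct_id=6, grp=GN: no r row matches, row kept with r columns NULL.
- acct_id=9, grp=GN: no r row matches, row kept with r columns NULL.
- 5 r row(s) had no l match → kept, l columns NULL.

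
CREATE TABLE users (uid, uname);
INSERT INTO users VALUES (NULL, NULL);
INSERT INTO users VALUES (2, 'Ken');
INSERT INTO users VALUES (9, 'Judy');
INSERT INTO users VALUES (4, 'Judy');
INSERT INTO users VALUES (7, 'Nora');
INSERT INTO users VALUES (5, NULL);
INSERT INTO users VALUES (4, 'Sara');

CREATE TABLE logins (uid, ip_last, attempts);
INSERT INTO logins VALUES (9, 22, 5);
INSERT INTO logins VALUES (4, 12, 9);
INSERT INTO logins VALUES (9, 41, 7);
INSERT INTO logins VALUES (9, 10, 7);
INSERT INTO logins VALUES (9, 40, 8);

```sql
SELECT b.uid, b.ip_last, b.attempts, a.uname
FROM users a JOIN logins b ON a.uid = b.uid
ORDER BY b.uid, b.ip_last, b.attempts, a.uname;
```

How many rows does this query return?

6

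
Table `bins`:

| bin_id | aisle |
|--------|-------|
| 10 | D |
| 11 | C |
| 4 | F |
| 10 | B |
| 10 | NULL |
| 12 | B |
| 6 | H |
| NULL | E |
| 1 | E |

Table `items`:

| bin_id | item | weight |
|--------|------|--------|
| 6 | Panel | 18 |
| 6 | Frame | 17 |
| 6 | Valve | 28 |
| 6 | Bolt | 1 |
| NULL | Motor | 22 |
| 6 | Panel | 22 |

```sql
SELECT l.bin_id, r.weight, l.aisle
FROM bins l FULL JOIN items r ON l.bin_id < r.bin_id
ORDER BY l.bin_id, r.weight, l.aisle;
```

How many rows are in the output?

18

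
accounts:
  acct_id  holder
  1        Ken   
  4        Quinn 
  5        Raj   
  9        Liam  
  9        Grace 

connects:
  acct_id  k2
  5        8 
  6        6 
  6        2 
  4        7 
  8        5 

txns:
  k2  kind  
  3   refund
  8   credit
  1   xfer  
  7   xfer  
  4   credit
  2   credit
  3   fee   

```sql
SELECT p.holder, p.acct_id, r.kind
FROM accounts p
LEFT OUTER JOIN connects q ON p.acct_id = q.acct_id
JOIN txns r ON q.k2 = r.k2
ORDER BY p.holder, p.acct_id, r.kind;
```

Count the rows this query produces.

Step 1 — p LEFT JOIN q on acct_id → 5 row(s).
Then INNER JOIN `txns r` on k2: keep only rows whose q.k2 appears in r.
Result: 2 row(s).

2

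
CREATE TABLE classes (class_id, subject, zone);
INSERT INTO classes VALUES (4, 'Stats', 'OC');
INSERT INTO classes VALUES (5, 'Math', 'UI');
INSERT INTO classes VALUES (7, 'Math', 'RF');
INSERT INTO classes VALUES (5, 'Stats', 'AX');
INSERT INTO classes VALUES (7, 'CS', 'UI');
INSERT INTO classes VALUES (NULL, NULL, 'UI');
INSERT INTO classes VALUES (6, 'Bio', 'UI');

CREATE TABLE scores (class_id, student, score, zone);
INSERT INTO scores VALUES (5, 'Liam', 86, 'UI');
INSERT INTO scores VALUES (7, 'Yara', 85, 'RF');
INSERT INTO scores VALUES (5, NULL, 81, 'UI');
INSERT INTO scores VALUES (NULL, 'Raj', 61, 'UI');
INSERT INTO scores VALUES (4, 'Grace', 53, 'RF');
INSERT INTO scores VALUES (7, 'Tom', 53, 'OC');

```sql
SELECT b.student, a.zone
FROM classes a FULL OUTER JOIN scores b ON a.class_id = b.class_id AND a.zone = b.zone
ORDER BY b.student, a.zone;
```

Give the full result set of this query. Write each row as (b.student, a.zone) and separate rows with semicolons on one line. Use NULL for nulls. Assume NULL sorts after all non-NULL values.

(Grace, NULL); (Liam, UI); (Raj, NULL); (Tom, NULL); (Yara, RF); (NULL, AX); (NULL, OC); (NULL, UI); (NULL, UI); (NULL, UI); (NULL, UI)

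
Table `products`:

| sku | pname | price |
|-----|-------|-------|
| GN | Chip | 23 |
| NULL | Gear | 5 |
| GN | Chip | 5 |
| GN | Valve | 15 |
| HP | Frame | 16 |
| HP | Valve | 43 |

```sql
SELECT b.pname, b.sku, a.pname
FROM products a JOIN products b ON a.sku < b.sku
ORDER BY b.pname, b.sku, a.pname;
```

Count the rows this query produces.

6

INNER JOIN keeps only pairs where the ON condition holds.
Matching on a.sku < b.sku. A NULL in a compared column never satisfies the condition.
- sku=GN: 2 matching b row(s), so 2 row(s) emitted.
- sku=NULL: no matching b row, dropped.
- sku=GN: 2 matching b row(s), so 2 row(s) emitted.
- sku=GN: 2 matching b row(s), so 2 row(s) emitted.
- sku=HP: no matching b row, dropped.
- sku=HP: no matching b row, dropped.
Total: 6 rows.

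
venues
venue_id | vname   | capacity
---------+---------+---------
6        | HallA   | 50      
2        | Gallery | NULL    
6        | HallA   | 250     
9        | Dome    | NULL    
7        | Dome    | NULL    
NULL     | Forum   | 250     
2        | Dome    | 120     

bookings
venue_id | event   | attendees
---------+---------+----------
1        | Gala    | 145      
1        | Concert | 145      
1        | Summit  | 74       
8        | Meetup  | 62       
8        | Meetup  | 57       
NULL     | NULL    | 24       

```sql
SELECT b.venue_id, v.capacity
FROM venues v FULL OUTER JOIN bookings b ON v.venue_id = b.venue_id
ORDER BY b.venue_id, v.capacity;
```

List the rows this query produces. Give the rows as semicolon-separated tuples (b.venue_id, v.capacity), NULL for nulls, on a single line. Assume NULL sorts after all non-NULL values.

(1, NULL); (1, NULL); (1, NULL); (8, NULL); (8, NULL); (NULL, 50); (NULL, 120); (NULL, 250); (NULL, 250); (NULL, NULL); (NULL, NULL); (NULL, NULL); (NULL, NULL)

FULL OUTER JOIN keeps every row from both sides; unmatched rows get NULL for the other side's columns.
Matching on v.venue_id = b.venue_id. A NULL in a compared column never satisfies the condition.
- venue_id=6: no b row matches, row kept with b columns NULL.
- venue_id=2: no b row matches, row kept with b columns NULL.
- venue_id=6: no b row matches, row kept with b columns NULL.
- venue_id=9: no b row matches, row kept with b columns NULL.
- venue_id=7: no b row matches, row kept with b columns NULL.
- venue_id=NULL: no b row matches, row kept with b columns NULL.
- venue_id=2: no b row matches, row kept with b columns NULL.
- plus 6 unmatched b row(s), each kept with NULL v columns.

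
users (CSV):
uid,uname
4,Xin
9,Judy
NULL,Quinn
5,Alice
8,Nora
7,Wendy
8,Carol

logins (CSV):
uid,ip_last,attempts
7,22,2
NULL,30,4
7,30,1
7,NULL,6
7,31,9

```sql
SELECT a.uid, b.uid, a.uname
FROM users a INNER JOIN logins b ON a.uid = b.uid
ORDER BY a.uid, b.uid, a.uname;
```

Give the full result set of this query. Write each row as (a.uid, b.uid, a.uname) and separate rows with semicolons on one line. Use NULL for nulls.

INNER JOIN keeps only pairs where the ON condition holds.
Matching on a.uid = b.uid. A NULL in a compared column never satisfies the condition.
- a[0] uid=4 → no match; dropped.
- a[1] uid=9 → no match; dropped.
- a[2] uid=NULL → no match; dropped.
- a[3] uid=5 → no match; dropped.
- a[4] uid=8 → no match; dropped.
- a[5] uid=7 → 4 match(es) in b → 4 row(s).
- a[6] uid=8 → no match; dropped.
After projecting and ordering:
a.uid | b.uid | a.uname
7 | 7 | Wendy
7 | 7 | Wendy
7 | 7 | Wendy
7 | 7 | Wendy

(7, 7, Wendy); (7, 7, Wendy); (7, 7, Wendy); (7, 7, Wendy)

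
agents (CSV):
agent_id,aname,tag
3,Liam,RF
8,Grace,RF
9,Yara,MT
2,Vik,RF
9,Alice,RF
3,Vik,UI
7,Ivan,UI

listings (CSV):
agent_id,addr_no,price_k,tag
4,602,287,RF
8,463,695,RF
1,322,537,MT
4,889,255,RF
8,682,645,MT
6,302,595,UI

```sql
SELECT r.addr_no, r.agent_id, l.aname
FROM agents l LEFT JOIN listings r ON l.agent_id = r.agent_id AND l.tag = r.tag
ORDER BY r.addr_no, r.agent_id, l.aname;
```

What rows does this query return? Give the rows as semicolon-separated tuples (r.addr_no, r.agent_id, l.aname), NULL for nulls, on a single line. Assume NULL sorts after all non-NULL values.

(463, 8, Grace); (NULL, NULL, Alice); (NULL, NULL, Ivan); (NULL, NULL, Liam); (NULL, NULL, Vik); (NULL, NULL, Vik); (NULL, NULL, Yara)

LEFT JOIN keeps every row from `agents`; unmatched rows get NULL for `listings`'s columns.
Matching on l.agent_id = r.agent_id AND l.tag = r.tag.
Matched pairs: 1; unmatched l rows kept: 6.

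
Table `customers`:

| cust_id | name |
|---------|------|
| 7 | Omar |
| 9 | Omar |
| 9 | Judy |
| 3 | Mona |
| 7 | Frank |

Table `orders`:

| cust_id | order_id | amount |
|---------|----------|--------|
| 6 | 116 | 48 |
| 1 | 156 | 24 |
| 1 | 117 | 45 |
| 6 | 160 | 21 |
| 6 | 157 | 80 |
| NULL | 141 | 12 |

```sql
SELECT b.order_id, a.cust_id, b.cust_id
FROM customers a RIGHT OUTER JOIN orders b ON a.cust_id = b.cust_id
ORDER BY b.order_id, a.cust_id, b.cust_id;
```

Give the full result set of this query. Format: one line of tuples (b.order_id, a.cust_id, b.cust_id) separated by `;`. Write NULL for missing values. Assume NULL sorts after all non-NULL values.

RIGHT JOIN keeps every row from `orders`; unmatched rows get NULL for `customers`'s columns.
Matching on a.cust_id = b.cust_id. A NULL in a compared column never satisfies the condition.
- a row (cust_id=7): no match.
- a row (cust_id=9): no match.
- a row (cust_id=9): no match.
- a row (cust_id=3): no match.
- a row (cust_id=7): no match.
- plus 6 unmatched b row(s), each kept with NULL a columns.
After projecting and ordering:
b.order_id | a.cust_id | b.cust_id
116 | NULL | 6
117 | NULL | 1
141 | NULL | NULL
156 | NULL | 1
157 | NULL | 6
160 | NULL | 6

(116, NULL, 6); (117, NULL, 1); (141, NULL, NULL); (156, NULL, 1); (157, NULL, 6); (160, NULL, 6)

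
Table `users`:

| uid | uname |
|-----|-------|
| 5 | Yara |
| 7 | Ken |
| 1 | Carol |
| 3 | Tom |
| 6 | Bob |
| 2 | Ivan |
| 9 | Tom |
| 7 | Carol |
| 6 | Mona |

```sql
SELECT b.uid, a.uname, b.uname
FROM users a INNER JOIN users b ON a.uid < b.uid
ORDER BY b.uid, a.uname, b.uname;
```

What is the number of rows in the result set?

INNER JOIN keeps only pairs where the ON condition holds.
Matching on a.uid < b.uid.
- a row (uid=5): matches 5 b row(s) → 5 output row(s).
- a row (uid=7): matches 1 b row(s) → 1 output row(s).
- a row (uid=1): matches 8 b row(s) → 8 output row(s).
- a row (uid=3): matches 6 b row(s) → 6 output row(s).
- a row (uid=6): matches 3 b row(s) → 3 output row(s).
- a row (uid=2): matches 7 b row(s) → 7 output row(s).
- a row (uid=9): no match → dropped.
- a row (uid=7): matches 1 b row(s) → 1 output row(s).
- a row (uid=6): matches 3 b row(s) → 3 output row(s).
Total: 34 rows.

34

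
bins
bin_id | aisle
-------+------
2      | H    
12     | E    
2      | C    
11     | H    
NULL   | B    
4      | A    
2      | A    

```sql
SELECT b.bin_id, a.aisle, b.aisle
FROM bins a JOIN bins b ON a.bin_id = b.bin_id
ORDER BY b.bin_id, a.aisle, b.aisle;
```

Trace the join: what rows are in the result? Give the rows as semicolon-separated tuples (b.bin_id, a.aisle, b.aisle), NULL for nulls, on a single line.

(2, A, A); (2, A, C); (2, A, H); (2, C, A); (2, C, C); (2, C, H); (2, H, A); (2, H, C); (2, H, H); (4, A, A); (11, H, H); (12, E, E)

INNER JOIN keeps only pairs where the ON condition holds.
Matching on a.bin_id = b.bin_id. A NULL in a compared column never satisfies the condition.
Matched pairs: 12.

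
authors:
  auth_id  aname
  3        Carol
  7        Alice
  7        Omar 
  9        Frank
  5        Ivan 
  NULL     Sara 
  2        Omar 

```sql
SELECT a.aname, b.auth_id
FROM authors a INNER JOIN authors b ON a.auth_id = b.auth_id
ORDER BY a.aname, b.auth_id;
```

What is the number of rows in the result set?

8

INNER JOIN keeps only pairs where the ON condition holds.
Matching on a.auth_id = b.auth_id. A NULL in a compared column never satisfies the condition.
- a (auth_id=3) pairs with 1 row(s) of b.
- a (auth_id=7) pairs with 2 row(s) of b.
- a (auth_id=7) pairs with 2 row(s) of b.
- a (auth_id=9) pairs with 1 row(s) of b.
- a (auth_id=5) pairs with 1 row(s) of b.
- a (auth_id=NULL) has no partner → excluded.
- a (auth_id=2) pairs with 1 row(s) of b.
Total: 8 rows.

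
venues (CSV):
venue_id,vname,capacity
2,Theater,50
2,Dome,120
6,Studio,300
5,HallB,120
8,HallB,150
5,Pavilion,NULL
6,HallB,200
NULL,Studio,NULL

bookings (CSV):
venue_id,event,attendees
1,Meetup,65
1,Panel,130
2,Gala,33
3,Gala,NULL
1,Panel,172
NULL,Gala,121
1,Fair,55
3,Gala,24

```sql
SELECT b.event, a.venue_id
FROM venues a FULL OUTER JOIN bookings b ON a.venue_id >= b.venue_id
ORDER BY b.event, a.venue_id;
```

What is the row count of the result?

FULL OUTER JOIN keeps every row from both sides; unmatched rows get NULL for the other side's columns.
Matching on a.venue_id >= b.venue_id. A NULL in a compared column never satisfies the condition.
- a (venue_id=2) pairs with 5 row(s) of b.
- a (venue_id=2) pairs with 5 row(s) of b.
- a (venue_id=6) pairs with 7 row(s) of b.
- a (venue_id=5) pairs with 7 row(s) of b.
- a (venue_id=8) pairs with 7 row(s) of b.
- a (venue_id=5) pairs with 7 row(s) of b.
- a (venue_id=6) pairs with 7 row(s) of b.
- a (venue_id=NULL) has no partner → padded with NULL.
- plus 1 unmatched b row(s), each kept with NULL a columns.
Total: 45 matched + 2 padded = 47 rows.

47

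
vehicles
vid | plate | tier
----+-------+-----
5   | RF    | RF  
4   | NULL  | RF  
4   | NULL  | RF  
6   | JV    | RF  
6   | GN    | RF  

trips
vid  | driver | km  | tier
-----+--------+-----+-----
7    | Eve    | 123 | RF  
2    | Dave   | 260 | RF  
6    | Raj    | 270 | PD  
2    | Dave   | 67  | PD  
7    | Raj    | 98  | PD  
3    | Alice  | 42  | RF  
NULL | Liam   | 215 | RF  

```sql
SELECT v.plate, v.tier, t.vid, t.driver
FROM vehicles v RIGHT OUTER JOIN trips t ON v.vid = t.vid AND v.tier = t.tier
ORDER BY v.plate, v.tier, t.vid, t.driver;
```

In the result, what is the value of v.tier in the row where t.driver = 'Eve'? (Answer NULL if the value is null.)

RIGHT JOIN keeps every row from `trips`; unmatched rows get NULL for `vehicles`'s columns.
Matching on v.vid = t.vid AND v.tier = t.tier. A NULL in a compared column never satisfies the condition.
- v row (vid=5, tier=RF): no match.
- v row (vid=4, tier=RF): no match.
- v row (vid=4, tier=RF): no match.
- v row (vid=6, tier=RF): no match.
- v row (vid=6, tier=RF): no match.
- 7 t row(s) had no v match → kept, v columns NULL.

NULL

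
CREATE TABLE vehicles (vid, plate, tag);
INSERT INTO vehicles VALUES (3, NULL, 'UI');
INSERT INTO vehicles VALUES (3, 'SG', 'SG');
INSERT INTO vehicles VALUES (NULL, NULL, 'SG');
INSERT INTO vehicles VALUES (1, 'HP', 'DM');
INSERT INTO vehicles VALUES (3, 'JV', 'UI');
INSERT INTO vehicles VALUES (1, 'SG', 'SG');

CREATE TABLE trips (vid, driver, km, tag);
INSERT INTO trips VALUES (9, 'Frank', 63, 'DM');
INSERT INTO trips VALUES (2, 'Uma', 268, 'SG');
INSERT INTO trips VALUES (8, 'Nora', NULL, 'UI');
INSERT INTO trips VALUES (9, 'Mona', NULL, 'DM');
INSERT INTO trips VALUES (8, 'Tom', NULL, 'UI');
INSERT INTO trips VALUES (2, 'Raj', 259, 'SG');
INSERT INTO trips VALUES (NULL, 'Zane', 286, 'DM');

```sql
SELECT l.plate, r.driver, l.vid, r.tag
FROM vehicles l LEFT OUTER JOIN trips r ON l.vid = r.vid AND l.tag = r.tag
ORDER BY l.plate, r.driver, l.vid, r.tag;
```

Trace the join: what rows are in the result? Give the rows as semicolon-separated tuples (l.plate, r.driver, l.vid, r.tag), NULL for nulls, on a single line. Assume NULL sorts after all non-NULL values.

(HP, NULL, 1, NULL); (JV, NULL, 3, NULL); (SG, NULL, 1, NULL); (SG, NULL, 3, NULL); (NULL, NULL, 3, NULL); (NULL, NULL, NULL, NULL)

LEFT JOIN keeps every row from `vehicles`; unmatched rows get NULL for `trips`'s columns.
Matching on l.vid = r.vid AND l.tag = r.tag. A NULL in a compared column never satisfies the condition.
- l row (vid=3, tag=UI): no match → kept, r columns NULL.
- l row (vid=3, tag=SG): no match → kept, r columns NULL.
- l row (vid=NULL, tag=SG): no match → kept, r columns NULL.
- l row (vid=1, tag=DM): no match → kept, r columns NULL.
- l row (vid=3, tag=UI): no match → kept, r columns NULL.
- l row (vid=1, tag=SG): no match → kept, r columns NULL.
After projecting and ordering:
l.plate | r.driver | l.vid | r.tag
HP | NULL | 1 | NULL
JV | NULL | 3 | NULL
SG | NULL | 1 | NULL
SG | NULL | 3 | NULL
NULL | NULL | 3 | NULL
NULL | NULL | NULL | NULL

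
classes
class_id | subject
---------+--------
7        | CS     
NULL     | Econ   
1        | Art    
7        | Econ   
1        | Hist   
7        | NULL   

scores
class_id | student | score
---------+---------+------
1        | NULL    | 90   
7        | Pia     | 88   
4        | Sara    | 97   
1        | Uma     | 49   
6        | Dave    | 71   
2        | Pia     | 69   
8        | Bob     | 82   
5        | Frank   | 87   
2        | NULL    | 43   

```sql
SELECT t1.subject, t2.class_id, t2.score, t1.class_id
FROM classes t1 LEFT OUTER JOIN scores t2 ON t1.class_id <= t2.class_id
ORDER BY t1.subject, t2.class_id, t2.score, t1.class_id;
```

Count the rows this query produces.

25

LEFT JOIN keeps every row from `classes`; unmatched rows get NULL for `scores`'s columns.
Matching on t1.class_id <= t2.class_id. A NULL in a compared column never satisfies the condition.
- t1 row (class_id=7): matches 2 t2 row(s) → 2 output row(s).
- t1 row (class_id=NULL): no match → kept, t2 columns NULL.
- t1 row (class_id=1): matches 9 t2 row(s) → 9 output row(s).
- t1 row (class_id=7): matches 2 t2 row(s) → 2 output row(s).
- t1 row (class_id=1): matches 9 t2 row(s) → 9 output row(s).
- t1 row (class_id=7): matches 2 t2 row(s) → 2 output row(s).
Total: 24 matched + 1 padded = 25 rows.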